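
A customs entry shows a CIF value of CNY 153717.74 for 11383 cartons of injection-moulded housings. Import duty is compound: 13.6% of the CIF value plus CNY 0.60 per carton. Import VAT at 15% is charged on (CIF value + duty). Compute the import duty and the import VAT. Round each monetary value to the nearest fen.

Import duty: CNY 27735.41; import VAT: CNY 27217.97

Ad valorem component: 153717.74 × 13.6% = 20905.61
Specific component: 11383 × 0.60 = 6829.80
Import duty = 20905.61 + 6829.80 = 27735.41
VAT base = CIF + duty = 153717.74 + 27735.41 = 181453.15
Import VAT = 181453.15 × 15% = 27217.97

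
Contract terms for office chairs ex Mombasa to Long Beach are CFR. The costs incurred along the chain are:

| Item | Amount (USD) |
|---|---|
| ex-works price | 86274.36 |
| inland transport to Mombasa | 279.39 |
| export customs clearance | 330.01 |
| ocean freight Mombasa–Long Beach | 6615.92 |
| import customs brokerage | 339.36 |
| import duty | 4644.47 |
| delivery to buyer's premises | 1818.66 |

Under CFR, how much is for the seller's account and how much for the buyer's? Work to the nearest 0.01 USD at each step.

CFR: the seller pays costs through ocean freight to the destination port, but not insurance.
Seller's account: goods 86274.36 + inland to port 279.39 + export clearance 330.01 + freight 6615.92 = 93499.68
Buyer's account: brokerage 339.36 + duty 4644.47 + delivery 1818.66 = 6802.49

Seller: USD 93499.68; buyer: USD 6802.49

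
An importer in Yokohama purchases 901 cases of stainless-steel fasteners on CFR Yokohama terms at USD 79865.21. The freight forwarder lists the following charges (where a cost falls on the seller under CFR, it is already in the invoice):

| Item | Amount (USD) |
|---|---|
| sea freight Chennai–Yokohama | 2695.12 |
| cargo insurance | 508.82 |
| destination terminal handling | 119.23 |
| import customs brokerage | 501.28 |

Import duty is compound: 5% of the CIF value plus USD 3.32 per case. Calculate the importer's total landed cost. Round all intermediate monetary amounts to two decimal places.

CFR: the seller pays costs through ocean freight to the destination port, but not insurance.
Already in the invoice (seller's account under CFR): freight — exclude.
CIF value = CFR price + insurance = 79865.21 + 508.82 = 80374.03
Ad valorem component: 80374.03 × 5% = 4018.70
Specific component: 901 × 3.32 = 2991.32
Import duty = 4018.70 + 2991.32 = 7010.02
Buyer bears: insurance 508.82 + destination terminal 119.23 + brokerage 501.28 + duty 7010.02 = 8139.35
Landed cost = invoice 79865.21 + 8139.35 = 88004.56

Total landed cost: USD 88004.56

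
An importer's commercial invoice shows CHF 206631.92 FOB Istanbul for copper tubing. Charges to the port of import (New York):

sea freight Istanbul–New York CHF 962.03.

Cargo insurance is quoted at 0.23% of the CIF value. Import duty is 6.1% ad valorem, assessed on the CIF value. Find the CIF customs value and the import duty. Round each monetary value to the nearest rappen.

CIF value: CHF 208072.52; import duty: CHF 12692.42

Let C be the CIF value. C = FOB price + freight + 0.23% × C
C − 0.23% × C = 206631.92 + 962.03
0.9977 × C = 207593.95
C = 207593.95 / 0.9977 = 208072.52
Insurance premium = 0.23% × 208072.52 = 478.57
Import duty = 208072.52 × 6.1% = 12692.42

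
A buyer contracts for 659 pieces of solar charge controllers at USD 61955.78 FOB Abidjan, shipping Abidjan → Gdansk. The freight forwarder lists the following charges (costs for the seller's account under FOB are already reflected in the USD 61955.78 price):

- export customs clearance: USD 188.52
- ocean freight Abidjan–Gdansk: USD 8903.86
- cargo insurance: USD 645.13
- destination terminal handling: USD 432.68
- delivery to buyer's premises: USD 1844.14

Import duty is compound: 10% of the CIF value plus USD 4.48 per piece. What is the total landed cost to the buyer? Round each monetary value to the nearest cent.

Total landed cost: USD 83884.39

FOB: the seller bears costs until goods are on board at the origin port; the buyer bears freight, insurance and all costs thereafter.
Already in the invoice (seller's account under FOB): export clearance — exclude.
CIF value = FOB price + freight + insurance = 61955.78 + 8903.86 + 645.13 = 71504.77
Ad valorem component: 71504.77 × 10% = 7150.48
Specific component: 659 × 4.48 = 2952.32
Import duty = 7150.48 + 2952.32 = 10102.80
Buyer bears: freight 8903.86 + insurance 645.13 + destination terminal 432.68 + delivery 1844.14 + duty 10102.80 = 21928.61
Landed cost = invoice 61955.78 + 21928.61 = 83884.39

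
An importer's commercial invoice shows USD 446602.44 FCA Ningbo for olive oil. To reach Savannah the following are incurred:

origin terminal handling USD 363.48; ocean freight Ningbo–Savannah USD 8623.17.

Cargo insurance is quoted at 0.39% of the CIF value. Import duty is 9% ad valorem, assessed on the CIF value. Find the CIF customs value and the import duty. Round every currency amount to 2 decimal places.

Let C be the CIF value. C = FCA price + pre-shipment costs + freight + 0.39% × C
C − 0.39% × C = 446602.44 + 363.48 + 8623.17
0.9961 × C = 455589.09
C = 455589.09 / 0.9961 = 457372.84
Insurance premium = 0.39% × 457372.84 = 1783.75
Import duty = 457372.84 × 9% = 41163.56

CIF value: USD 457372.84; import duty: USD 41163.56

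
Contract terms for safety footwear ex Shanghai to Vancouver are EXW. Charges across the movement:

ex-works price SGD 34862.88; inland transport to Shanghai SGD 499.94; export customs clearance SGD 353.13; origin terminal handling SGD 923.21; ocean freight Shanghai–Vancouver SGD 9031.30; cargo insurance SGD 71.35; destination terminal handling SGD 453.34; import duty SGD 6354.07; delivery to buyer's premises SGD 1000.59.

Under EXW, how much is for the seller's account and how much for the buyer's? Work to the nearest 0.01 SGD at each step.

EXW: the seller makes goods available at their premises; the buyer bears all onward costs.
Seller's account: goods 34862.88 = 34862.88
Buyer's account: inland to port 499.94 + export clearance 353.13 + origin terminal 923.21 + freight 9031.30 + insurance 71.35 + destination terminal 453.34 + duty 6354.07 + delivery 1000.59 = 18686.93

Seller: SGD 34862.88; buyer: SGD 18686.93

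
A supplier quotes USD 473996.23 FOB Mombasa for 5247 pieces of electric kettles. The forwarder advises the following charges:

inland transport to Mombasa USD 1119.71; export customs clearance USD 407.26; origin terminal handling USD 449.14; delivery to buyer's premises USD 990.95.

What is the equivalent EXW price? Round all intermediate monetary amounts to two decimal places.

Not relevant to the conversion: delivery — on the buyer under both terms; not part of either seller's price.
From FOB to EXW, the seller no longer bears: inland to port, export clearance, origin terminal.
EXW price = 473996.23 − 1119.71 − 407.26 − 449.14 = 472020.12

EXW price: USD 472020.12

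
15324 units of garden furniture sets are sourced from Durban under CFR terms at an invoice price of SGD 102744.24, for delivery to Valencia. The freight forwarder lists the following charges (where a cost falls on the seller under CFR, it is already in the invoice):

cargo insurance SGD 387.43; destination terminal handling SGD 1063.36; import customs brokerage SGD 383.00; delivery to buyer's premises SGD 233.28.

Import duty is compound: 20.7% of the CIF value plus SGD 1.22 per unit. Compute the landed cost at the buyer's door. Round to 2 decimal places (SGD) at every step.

CFR: the seller pays costs through ocean freight to the destination port, but not insurance.
CIF value = CFR price + insurance = 102744.24 + 387.43 = 103131.67
Ad valorem component: 103131.67 × 20.7% = 21348.26
Specific component: 15324 × 1.22 = 18695.28
Import duty = 21348.26 + 18695.28 = 40043.54
Buyer bears: insurance 387.43 + destination terminal 1063.36 + brokerage 383.00 + delivery 233.28 + duty 40043.54 = 42110.61
Landed cost = invoice 102744.24 + 42110.61 = 144854.85

Total landed cost: SGD 144854.85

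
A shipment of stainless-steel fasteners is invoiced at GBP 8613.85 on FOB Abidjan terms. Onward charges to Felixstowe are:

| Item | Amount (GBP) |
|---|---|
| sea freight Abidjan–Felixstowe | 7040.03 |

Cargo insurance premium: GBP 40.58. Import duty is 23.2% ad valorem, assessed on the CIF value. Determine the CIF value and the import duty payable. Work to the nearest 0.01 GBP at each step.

CIF value: GBP 15694.46; import duty: GBP 3641.11

CIF = FOB price + freight + insurance
CIF = 8613.85 + 7040.03 + 40.58 = 15694.46
Import duty = 15694.46 × 23.2% = 3641.11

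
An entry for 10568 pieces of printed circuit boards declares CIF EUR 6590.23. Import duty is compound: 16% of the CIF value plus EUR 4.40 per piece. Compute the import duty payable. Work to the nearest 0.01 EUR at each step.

Import duty: EUR 47553.64

Ad valorem component: 6590.23 × 16% = 1054.44
Specific component: 10568 × 4.40 = 46499.20
Import duty = 1054.44 + 46499.20 = 47553.64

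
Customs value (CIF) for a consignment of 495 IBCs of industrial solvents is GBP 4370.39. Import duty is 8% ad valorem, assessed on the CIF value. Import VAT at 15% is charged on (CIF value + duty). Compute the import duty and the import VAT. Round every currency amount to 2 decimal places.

Import duty = 4370.39 × 8% = 349.63
VAT base = CIF + duty = 4370.39 + 349.63 = 4720.02
Import VAT = 4720.02 × 15% = 708.00

Import duty: GBP 349.63; import VAT: GBP 708.00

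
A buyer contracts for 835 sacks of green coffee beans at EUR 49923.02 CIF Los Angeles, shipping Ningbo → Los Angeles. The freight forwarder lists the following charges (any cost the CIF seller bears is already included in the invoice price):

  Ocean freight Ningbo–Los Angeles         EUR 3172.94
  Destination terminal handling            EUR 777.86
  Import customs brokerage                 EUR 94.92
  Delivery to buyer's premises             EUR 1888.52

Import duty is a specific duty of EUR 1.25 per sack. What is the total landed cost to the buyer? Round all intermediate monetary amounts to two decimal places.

Total landed cost: EUR 53728.07

CIF: the seller pays costs through ocean freight and marine insurance to the destination port.
Already in the invoice (seller's account under CIF): freight — exclude.
The CIF price already equals the CIF value: 49923.02
Import duty = 835 × 1.25 = 1043.75
Buyer bears: destination terminal 777.86 + brokerage 94.92 + delivery 1888.52 + duty 1043.75 = 3805.05
Landed cost = invoice 49923.02 + 3805.05 = 53728.07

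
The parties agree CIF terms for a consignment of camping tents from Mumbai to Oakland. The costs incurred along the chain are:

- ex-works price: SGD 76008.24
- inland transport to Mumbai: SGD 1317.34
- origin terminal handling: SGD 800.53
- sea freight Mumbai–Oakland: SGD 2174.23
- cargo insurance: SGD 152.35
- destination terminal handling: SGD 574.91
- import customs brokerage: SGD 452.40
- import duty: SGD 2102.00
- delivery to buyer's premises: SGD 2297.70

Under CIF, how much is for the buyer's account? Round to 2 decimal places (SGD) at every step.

CIF: the seller pays costs through ocean freight and marine insurance to the destination port.
Seller's account: goods 76008.24 + inland to port 1317.34 + origin terminal 800.53 + freight 2174.23 + insurance 152.35 = 80452.69
Buyer's account: destination terminal 574.91 + brokerage 452.40 + duty 2102.00 + delivery 2297.70 = 5427.01

Buyer's account: SGD 5427.01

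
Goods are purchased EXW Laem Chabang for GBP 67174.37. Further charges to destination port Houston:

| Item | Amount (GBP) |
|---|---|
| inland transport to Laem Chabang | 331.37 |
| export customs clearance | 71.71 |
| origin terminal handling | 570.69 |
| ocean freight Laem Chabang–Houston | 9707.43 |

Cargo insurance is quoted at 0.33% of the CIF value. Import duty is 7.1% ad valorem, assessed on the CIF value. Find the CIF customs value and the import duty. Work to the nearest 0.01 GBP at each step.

CIF value: GBP 78113.34; import duty: GBP 5546.05

Let C be the CIF value. C = EXW price + pre-shipment costs + freight + 0.33% × C
C − 0.33% × C = 67174.37 + 331.37 + 71.71 + 570.69 + 9707.43
0.9967 × C = 77855.57
C = 77855.57 / 0.9967 = 78113.34
Insurance premium = 0.33% × 78113.34 = 257.77
Import duty = 78113.34 × 7.1% = 5546.05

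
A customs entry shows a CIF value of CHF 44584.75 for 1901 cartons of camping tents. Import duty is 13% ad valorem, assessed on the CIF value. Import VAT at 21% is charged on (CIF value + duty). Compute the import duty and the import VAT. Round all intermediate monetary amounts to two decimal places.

Import duty: CHF 5796.02; import VAT: CHF 10579.96

Import duty = 44584.75 × 13% = 5796.02
VAT base = CIF + duty = 44584.75 + 5796.02 = 50380.77
Import VAT = 50380.77 × 21% = 10579.96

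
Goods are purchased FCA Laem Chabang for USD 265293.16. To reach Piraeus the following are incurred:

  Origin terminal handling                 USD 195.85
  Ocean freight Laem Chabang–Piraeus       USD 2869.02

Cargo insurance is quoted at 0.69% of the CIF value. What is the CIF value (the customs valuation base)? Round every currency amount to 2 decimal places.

CIF value: USD 270222.57

Let C be the CIF value. C = FCA price + pre-shipment costs + freight + 0.69% × C
C − 0.69% × C = 265293.16 + 195.85 + 2869.02
0.9931 × C = 268358.03
C = 268358.03 / 0.9931 = 270222.57
Insurance premium = 0.69% × 270222.57 = 1864.54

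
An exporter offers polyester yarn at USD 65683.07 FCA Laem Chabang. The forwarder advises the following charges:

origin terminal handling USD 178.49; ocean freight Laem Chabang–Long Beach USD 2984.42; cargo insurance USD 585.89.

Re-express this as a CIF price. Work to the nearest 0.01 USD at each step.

From FCA to CIF, the seller additionally bears: origin terminal, freight, insurance.
CIF price = 65683.07 + 178.49 + 2984.42 + 585.89 = 69431.87

CIF price: USD 69431.87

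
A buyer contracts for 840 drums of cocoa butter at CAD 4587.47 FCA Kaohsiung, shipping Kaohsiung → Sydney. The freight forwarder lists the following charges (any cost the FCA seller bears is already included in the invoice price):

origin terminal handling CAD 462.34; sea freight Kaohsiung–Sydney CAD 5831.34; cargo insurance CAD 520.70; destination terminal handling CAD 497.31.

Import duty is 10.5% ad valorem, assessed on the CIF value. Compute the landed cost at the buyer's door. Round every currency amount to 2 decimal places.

FCA: the seller delivers export-cleared goods to the carrier; the buyer bears costs from that point.
CIF value = FCA price + origin terminal + freight + insurance = 4587.47 + 462.34 + 5831.34 + 520.70 = 11401.85
Import duty = 11401.85 × 10.5% = 1197.19
Buyer bears: origin terminal 462.34 + freight 5831.34 + insurance 520.70 + destination terminal 497.31 + duty 1197.19 = 8508.88
Landed cost = invoice 4587.47 + 8508.88 = 13096.35

Total landed cost: CAD 13096.35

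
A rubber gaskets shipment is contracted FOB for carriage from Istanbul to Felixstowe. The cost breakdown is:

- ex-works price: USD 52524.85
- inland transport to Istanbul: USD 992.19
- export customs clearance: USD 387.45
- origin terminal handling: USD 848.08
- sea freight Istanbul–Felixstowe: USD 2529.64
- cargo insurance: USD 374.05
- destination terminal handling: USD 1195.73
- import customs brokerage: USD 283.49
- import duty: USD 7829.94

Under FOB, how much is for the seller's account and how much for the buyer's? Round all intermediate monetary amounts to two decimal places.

Seller: USD 54752.57; buyer: USD 12212.85

FOB: the seller bears costs until goods are on board at the origin port; the buyer bears freight, insurance and all costs thereafter.
Seller's account: goods 52524.85 + inland to port 992.19 + export clearance 387.45 + origin terminal 848.08 = 54752.57
Buyer's account: freight 2529.64 + insurance 374.05 + destination terminal 1195.73 + brokerage 283.49 + duty 7829.94 = 12212.85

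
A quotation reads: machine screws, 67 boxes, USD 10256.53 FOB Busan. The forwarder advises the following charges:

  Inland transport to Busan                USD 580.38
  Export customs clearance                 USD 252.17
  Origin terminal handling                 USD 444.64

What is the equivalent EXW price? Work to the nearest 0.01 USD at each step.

EXW price: USD 8979.34

From FOB to EXW, the seller no longer bears: inland to port, export clearance, origin terminal.
EXW price = 10256.53 − 580.38 − 252.17 − 444.64 = 8979.34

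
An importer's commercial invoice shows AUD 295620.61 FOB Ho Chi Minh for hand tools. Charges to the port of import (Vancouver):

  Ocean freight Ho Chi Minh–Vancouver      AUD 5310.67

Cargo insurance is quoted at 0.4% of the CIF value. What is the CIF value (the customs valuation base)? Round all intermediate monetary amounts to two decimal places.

CIF value: AUD 302139.84

Let C be the CIF value. C = FOB price + freight + 0.4% × C
C − 0.4% × C = 295620.61 + 5310.67
0.996 × C = 300931.28
C = 300931.28 / 0.996 = 302139.84
Insurance premium = 0.4% × 302139.84 = 1208.56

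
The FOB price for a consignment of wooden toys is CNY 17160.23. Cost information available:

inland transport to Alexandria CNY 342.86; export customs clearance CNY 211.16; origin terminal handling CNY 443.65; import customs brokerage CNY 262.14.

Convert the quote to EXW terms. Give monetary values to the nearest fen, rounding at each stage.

Not relevant to the conversion: brokerage — on the buyer under both terms; not part of either seller's price.
From FOB to EXW, the seller no longer bears: inland to port, export clearance, origin terminal.
EXW price = 17160.23 − 342.86 − 211.16 − 443.65 = 16162.56

EXW price: CNY 16162.56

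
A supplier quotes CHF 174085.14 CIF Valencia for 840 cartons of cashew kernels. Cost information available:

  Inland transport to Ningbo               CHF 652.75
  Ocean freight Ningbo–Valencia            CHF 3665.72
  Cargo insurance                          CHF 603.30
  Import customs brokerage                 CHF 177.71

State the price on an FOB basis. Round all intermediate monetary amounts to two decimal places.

Not relevant to the conversion: inland to port — on the seller under both CIF and FOB; already in the CIF price and stays in the FOB price. brokerage — on the buyer under both terms; not part of either seller's price.
From CIF to FOB, the seller no longer bears: freight, insurance.
FOB price = 174085.14 − 3665.72 − 603.30 = 169816.12

FOB price: CHF 169816.12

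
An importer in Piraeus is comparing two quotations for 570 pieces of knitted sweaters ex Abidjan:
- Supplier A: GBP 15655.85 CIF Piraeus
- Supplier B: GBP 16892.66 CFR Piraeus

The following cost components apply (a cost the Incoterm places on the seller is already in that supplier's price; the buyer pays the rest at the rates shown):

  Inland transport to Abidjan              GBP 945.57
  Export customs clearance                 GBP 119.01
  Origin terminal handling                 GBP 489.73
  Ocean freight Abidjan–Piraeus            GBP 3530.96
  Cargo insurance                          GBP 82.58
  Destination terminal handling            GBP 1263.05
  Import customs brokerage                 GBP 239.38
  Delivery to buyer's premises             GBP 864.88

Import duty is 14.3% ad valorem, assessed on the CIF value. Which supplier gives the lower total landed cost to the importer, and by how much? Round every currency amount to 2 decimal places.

Supplier A is cheaper by GBP 1508.06

Supplier A (CIF):
The CIF price already equals the CIF value: 15655.85
Import duty = 15655.85 × 14.3% = 2238.79
Buyer bears (A): 1263.05 + 239.38 + 864.88 = 2367.31
Landed cost (A) = invoice 15655.85 + 2367.31 + duty 2238.79 = 20261.95
Supplier B (CFR):
CIF value = CFR price + insurance = 16892.66 + 82.58 = 16975.24
Import duty = 16975.24 × 14.3% = 2427.46
Buyer bears (B): 82.58 + 1263.05 + 239.38 + 864.88 = 2449.89
Landed cost (B) = invoice 16892.66 + 2449.89 + duty 2427.46 = 21770.01
Difference = |20261.95 − 21770.01| = 1508.06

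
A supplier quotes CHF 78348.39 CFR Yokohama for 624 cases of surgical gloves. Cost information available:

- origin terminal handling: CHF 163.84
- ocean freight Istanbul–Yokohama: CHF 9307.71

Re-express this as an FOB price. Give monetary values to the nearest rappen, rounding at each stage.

Not relevant to the conversion: origin terminal — on the seller under both CFR and FOB; already in the CFR price and stays in the FOB price.
From CFR to FOB, the seller no longer bears: freight.
FOB price = 78348.39 − 9307.71 = 69040.68

FOB price: CHF 69040.68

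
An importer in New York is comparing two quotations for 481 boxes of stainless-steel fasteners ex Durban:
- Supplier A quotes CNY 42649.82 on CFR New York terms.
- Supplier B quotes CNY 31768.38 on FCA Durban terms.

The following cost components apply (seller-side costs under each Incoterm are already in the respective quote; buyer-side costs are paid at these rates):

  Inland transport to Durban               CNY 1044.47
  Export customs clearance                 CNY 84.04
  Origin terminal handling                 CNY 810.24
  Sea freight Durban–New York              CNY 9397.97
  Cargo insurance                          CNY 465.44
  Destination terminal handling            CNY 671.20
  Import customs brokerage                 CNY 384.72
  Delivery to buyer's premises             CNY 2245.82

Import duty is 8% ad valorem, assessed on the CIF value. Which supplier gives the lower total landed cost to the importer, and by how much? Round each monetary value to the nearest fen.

Supplier A (CFR):
CIF value = CFR price + insurance = 42649.82 + 465.44 = 43115.26
Import duty = 43115.26 × 8% = 3449.22
Buyer bears (A): 465.44 + 671.20 + 384.72 + 2245.82 = 3767.18
Landed cost (A) = invoice 42649.82 + 3767.18 + duty 3449.22 = 49866.22
Supplier B (FCA):
CIF value = FCA price + origin terminal + freight + insurance = 31768.38 + 810.24 + 9397.97 + 465.44 = 42442.03
Import duty = 42442.03 × 8% = 3395.36
Buyer bears (B): 810.24 + 9397.97 + 465.44 + 671.20 + 384.72 + 2245.82 = 13975.39
Landed cost (B) = invoice 31768.38 + 13975.39 + duty 3395.36 = 49139.13
Difference = |49866.22 − 49139.13| = 727.09

Supplier B is cheaper by CNY 727.09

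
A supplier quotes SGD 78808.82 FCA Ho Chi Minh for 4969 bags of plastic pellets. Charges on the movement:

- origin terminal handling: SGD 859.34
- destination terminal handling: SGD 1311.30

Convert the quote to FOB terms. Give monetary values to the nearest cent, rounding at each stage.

FOB price: SGD 79668.16

Not relevant to the conversion: destination terminal — on the buyer under both terms; not part of either seller's price.
From FCA to FOB, the seller additionally bears: origin terminal.
FOB price = 78808.82 + 859.34 = 79668.16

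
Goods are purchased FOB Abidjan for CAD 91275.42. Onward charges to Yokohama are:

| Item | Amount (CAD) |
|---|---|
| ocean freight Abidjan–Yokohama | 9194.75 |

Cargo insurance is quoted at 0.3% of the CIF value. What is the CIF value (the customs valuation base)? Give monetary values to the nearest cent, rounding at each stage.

Let C be the CIF value. C = FOB price + freight + 0.3% × C
C − 0.3% × C = 91275.42 + 9194.75
0.997 × C = 100470.17
C = 100470.17 / 0.997 = 100772.49
Insurance premium = 0.3% × 100772.49 = 302.32

CIF value: CAD 100772.49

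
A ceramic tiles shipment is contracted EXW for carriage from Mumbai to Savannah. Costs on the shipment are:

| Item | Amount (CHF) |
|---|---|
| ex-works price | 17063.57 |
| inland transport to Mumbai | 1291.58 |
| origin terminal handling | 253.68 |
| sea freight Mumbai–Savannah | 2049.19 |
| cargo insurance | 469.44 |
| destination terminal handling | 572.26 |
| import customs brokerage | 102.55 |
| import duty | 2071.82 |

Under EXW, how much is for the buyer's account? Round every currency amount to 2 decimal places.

Buyer's account: CHF 6810.52

EXW: the seller makes goods available at their premises; the buyer bears all onward costs.
Seller's account: goods 17063.57 = 17063.57
Buyer's account: inland to port 1291.58 + origin terminal 253.68 + freight 2049.19 + insurance 469.44 + destination terminal 572.26 + brokerage 102.55 + duty 2071.82 = 6810.52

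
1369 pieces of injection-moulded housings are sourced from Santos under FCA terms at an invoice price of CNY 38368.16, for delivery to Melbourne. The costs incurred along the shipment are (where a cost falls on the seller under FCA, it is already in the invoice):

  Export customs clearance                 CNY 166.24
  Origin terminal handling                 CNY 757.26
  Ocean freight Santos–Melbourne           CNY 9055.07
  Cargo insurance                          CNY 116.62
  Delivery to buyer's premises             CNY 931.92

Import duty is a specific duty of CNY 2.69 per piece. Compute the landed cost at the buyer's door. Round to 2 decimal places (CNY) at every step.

Total landed cost: CNY 52911.64

FCA: the seller delivers export-cleared goods to the carrier; the buyer bears costs from that point.
Already in the invoice (seller's account under FCA): export clearance — exclude.
CIF value = FCA price + origin terminal + freight + insurance = 38368.16 + 757.26 + 9055.07 + 116.62 = 48297.11
Import duty = 1369 × 2.69 = 3682.61
Buyer bears: origin terminal 757.26 + freight 9055.07 + insurance 116.62 + delivery 931.92 + duty 3682.61 = 14543.48
Landed cost = invoice 38368.16 + 14543.48 = 52911.64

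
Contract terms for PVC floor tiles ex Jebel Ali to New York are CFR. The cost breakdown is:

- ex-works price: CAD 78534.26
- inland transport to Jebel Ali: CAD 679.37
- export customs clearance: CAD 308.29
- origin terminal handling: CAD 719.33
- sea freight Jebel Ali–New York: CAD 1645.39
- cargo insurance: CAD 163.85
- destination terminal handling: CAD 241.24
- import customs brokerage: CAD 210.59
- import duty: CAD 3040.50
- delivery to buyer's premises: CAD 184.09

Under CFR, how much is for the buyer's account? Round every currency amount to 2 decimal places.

CFR: the seller pays costs through ocean freight to the destination port, but not insurance.
Seller's account: goods 78534.26 + inland to port 679.37 + export clearance 308.29 + origin terminal 719.33 + freight 1645.39 = 81886.64
Buyer's account: insurance 163.85 + destination terminal 241.24 + brokerage 210.59 + duty 3040.50 + delivery 184.09 = 3840.27

Buyer's account: CAD 3840.27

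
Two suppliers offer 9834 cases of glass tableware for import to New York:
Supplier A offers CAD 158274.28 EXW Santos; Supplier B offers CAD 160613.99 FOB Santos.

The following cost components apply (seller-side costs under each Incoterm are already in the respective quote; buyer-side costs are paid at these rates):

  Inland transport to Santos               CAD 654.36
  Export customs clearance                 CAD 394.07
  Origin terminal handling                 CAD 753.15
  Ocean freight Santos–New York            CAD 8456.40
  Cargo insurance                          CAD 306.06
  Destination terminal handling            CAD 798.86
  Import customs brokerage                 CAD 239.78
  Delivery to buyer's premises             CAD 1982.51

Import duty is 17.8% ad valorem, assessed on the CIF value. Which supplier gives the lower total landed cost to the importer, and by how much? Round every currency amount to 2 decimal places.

Supplier A (EXW):
CIF value = EXW price + inland to port + export clearance + origin terminal + freight + insurance = 158274.28 + 654.36 + 394.07 + 753.15 + 8456.40 + 306.06 = 168838.32
Import duty = 168838.32 × 17.8% = 30053.22
Buyer bears (A): 654.36 + 394.07 + 753.15 + 8456.40 + 306.06 + 798.86 + 239.78 + 1982.51 = 13585.19
Landed cost (A) = invoice 158274.28 + 13585.19 + duty 30053.22 = 201912.69
Supplier B (FOB):
CIF value = FOB price + freight + insurance = 160613.99 + 8456.40 + 306.06 = 169376.45
Import duty = 169376.45 × 17.8% = 30149.01
Buyer bears (B): 8456.40 + 306.06 + 798.86 + 239.78 + 1982.51 = 11783.61
Landed cost (B) = invoice 160613.99 + 11783.61 + duty 30149.01 = 202546.61
Difference = |201912.69 − 202546.61| = 633.92

Supplier A is cheaper by CAD 633.92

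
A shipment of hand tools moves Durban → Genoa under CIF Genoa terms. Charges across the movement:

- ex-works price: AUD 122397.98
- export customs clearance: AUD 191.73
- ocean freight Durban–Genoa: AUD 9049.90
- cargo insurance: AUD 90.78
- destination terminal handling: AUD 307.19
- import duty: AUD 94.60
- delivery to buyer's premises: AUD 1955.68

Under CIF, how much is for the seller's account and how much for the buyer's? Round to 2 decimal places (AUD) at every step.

Seller: AUD 131730.39; buyer: AUD 2357.47

CIF: the seller pays costs through ocean freight and marine insurance to the destination port.
Seller's account: goods 122397.98 + export clearance 191.73 + freight 9049.90 + insurance 90.78 = 131730.39
Buyer's account: destination terminal 307.19 + duty 94.60 + delivery 1955.68 = 2357.47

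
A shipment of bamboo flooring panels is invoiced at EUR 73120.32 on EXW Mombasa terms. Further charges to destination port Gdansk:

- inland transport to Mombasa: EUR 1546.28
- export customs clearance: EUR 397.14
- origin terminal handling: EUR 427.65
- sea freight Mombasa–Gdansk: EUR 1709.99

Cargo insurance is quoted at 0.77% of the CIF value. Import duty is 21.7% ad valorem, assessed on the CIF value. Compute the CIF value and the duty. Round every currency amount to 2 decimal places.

Let C be the CIF value. C = EXW price + pre-shipment costs + freight + 0.77% × C
C − 0.77% × C = 73120.32 + 1546.28 + 397.14 + 427.65 + 1709.99
0.9923 × C = 77201.38
C = 77201.38 / 0.9923 = 77800.44
Insurance premium = 0.77% × 77800.44 = 599.06
Import duty = 77800.44 × 21.7% = 16882.70

CIF value: EUR 77800.44; import duty: EUR 16882.70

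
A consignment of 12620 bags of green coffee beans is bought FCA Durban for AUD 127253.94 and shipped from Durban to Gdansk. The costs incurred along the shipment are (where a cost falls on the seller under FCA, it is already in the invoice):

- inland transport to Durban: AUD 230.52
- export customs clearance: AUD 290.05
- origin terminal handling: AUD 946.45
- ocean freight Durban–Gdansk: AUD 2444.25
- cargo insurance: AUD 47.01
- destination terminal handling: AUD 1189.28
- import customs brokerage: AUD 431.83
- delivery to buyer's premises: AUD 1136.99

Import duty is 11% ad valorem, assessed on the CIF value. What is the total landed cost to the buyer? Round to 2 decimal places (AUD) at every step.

FCA: the seller delivers export-cleared goods to the carrier; the buyer bears costs from that point.
Already in the invoice (seller's account under FCA): inland to port, export clearance — exclude.
CIF value = FCA price + origin terminal + freight + insurance = 127253.94 + 946.45 + 2444.25 + 47.01 = 130691.65
Import duty = 130691.65 × 11% = 14376.08
Buyer bears: origin terminal 946.45 + freight 2444.25 + insurance 47.01 + destination terminal 1189.28 + brokerage 431.83 + delivery 1136.99 + duty 14376.08 = 20571.89
Landed cost = invoice 127253.94 + 20571.89 = 147825.83

Total landed cost: AUD 147825.83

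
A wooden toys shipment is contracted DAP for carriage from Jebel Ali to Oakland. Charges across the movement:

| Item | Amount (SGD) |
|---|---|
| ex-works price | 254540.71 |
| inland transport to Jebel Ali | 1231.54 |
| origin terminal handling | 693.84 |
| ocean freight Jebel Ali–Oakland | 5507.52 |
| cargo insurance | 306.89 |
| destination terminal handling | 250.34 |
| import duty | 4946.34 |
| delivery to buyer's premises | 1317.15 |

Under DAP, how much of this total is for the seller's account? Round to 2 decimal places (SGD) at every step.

DAP: the seller bears all costs to the named destination except import duty and clearance.
Seller's account: goods 254540.71 + inland to port 1231.54 + origin terminal 693.84 + freight 5507.52 + insurance 306.89 + destination terminal 250.34 + delivery 1317.15 = 263847.99
Buyer's account: duty 4946.34 = 4946.34

Seller's account: SGD 263847.99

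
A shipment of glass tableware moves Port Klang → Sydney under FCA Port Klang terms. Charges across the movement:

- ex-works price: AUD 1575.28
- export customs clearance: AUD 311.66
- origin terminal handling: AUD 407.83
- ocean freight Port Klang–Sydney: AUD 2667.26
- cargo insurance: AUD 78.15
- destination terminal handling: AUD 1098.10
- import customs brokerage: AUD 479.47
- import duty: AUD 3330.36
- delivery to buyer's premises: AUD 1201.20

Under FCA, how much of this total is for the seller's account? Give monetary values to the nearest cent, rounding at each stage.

FCA: the seller delivers export-cleared goods to the carrier; the buyer bears costs from that point.
Seller's account: goods 1575.28 + export clearance 311.66 = 1886.94
Buyer's account: origin terminal 407.83 + freight 2667.26 + insurance 78.15 + destination terminal 1098.10 + brokerage 479.47 + duty 3330.36 + delivery 1201.20 = 9262.37

Seller's account: AUD 1886.94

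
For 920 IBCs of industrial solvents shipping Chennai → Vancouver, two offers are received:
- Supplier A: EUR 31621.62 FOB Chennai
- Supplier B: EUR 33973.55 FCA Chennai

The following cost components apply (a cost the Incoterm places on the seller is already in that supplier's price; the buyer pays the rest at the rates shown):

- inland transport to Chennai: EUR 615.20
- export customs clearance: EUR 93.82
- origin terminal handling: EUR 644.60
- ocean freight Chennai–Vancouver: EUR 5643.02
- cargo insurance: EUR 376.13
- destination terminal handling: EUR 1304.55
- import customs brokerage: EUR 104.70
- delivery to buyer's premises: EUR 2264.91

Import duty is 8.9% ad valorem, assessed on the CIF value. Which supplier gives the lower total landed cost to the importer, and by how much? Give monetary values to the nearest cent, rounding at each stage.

Supplier A is cheaper by EUR 3263.22

Supplier A (FOB):
CIF value = FOB price + freight + insurance = 31621.62 + 5643.02 + 376.13 = 37640.77
Import duty = 37640.77 × 8.9% = 3350.03
Buyer bears (A): 5643.02 + 376.13 + 1304.55 + 104.70 + 2264.91 = 9693.31
Landed cost (A) = invoice 31621.62 + 9693.31 + duty 3350.03 = 44664.96
Supplier B (FCA):
CIF value = FCA price + origin terminal + freight + insurance = 33973.55 + 644.60 + 5643.02 + 376.13 = 40637.30
Import duty = 40637.30 × 8.9% = 3616.72
Buyer bears (B): 644.60 + 5643.02 + 376.13 + 1304.55 + 104.70 + 2264.91 = 10337.91
Landed cost (B) = invoice 33973.55 + 10337.91 + duty 3616.72 = 47928.18
Difference = |44664.96 − 47928.18| = 3263.22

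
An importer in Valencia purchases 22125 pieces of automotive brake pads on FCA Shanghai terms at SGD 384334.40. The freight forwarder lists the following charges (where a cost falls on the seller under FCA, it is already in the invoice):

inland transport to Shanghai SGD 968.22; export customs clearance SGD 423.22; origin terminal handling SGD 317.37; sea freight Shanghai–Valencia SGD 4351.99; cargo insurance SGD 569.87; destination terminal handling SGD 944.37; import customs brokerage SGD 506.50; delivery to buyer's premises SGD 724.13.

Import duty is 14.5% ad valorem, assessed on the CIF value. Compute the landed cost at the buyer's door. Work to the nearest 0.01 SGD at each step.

FCA: the seller delivers export-cleared goods to the carrier; the buyer bears costs from that point.
Already in the invoice (seller's account under FCA): inland to port, export clearance — exclude.
CIF value = FCA price + origin terminal + freight + insurance = 384334.40 + 317.37 + 4351.99 + 569.87 = 389573.63
Import duty = 389573.63 × 14.5% = 56488.18
Buyer bears: origin terminal 317.37 + freight 4351.99 + insurance 569.87 + destination terminal 944.37 + brokerage 506.50 + delivery 724.13 + duty 56488.18 = 63902.41
Landed cost = invoice 384334.40 + 63902.41 = 448236.81

Total landed cost: SGD 448236.81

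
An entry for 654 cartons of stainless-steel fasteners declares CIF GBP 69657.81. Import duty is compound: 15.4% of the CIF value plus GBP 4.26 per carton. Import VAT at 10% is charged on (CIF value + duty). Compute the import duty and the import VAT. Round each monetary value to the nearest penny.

Ad valorem component: 69657.81 × 15.4% = 10727.30
Specific component: 654 × 4.26 = 2786.04
Import duty = 10727.30 + 2786.04 = 13513.34
VAT base = CIF + duty = 69657.81 + 13513.34 = 83171.15
Import VAT = 83171.15 × 10% = 8317.12

Import duty: GBP 13513.34; import VAT: GBP 8317.12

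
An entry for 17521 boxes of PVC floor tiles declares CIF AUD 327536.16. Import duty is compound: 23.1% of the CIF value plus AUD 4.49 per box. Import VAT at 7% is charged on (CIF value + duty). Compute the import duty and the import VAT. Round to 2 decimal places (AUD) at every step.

Ad valorem component: 327536.16 × 23.1% = 75660.85
Specific component: 17521 × 4.49 = 78669.29
Import duty = 75660.85 + 78669.29 = 154330.14
VAT base = CIF + duty = 327536.16 + 154330.14 = 481866.30
Import VAT = 481866.30 × 7% = 33730.64

Import duty: AUD 154330.14; import VAT: AUD 33730.64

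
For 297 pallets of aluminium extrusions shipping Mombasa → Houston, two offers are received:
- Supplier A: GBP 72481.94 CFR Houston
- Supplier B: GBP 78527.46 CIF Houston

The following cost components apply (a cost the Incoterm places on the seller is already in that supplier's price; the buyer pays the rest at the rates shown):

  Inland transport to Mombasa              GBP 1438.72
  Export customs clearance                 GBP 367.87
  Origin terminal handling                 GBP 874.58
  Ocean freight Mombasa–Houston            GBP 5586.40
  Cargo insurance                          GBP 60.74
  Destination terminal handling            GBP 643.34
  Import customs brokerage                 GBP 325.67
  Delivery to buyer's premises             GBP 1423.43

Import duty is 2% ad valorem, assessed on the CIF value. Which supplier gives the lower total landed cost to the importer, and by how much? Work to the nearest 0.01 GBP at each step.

Supplier A (CFR):
CIF value = CFR price + insurance = 72481.94 + 60.74 = 72542.68
Import duty = 72542.68 × 2% = 1450.85
Buyer bears (A): 60.74 + 643.34 + 325.67 + 1423.43 = 2453.18
Landed cost (A) = invoice 72481.94 + 2453.18 + duty 1450.85 = 76385.97
Supplier B (CIF):
The CIF price already equals the CIF value: 78527.46
Import duty = 78527.46 × 2% = 1570.55
Buyer bears (B): 643.34 + 325.67 + 1423.43 = 2392.44
Landed cost (B) = invoice 78527.46 + 2392.44 + duty 1570.55 = 82490.45
Difference = |76385.97 − 82490.45| = 6104.48

Supplier A is cheaper by GBP 6104.48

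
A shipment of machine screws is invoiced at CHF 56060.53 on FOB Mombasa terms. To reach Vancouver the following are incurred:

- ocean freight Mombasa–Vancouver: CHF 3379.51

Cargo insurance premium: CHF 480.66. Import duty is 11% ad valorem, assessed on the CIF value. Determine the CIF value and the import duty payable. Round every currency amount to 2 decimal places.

CIF = FOB price + freight + insurance
CIF = 56060.53 + 3379.51 + 480.66 = 59920.70
Import duty = 59920.70 × 11% = 6591.28

CIF value: CHF 59920.70; import duty: CHF 6591.28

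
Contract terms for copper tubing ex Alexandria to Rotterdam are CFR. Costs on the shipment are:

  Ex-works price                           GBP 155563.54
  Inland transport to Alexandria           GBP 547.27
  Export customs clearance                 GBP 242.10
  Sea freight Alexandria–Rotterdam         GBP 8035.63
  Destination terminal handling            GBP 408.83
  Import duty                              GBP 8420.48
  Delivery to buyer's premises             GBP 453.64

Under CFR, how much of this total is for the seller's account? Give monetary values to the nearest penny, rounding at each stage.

Seller's account: GBP 164388.54

CFR: the seller pays costs through ocean freight to the destination port, but not insurance.
Seller's account: goods 155563.54 + inland to port 547.27 + export clearance 242.10 + freight 8035.63 = 164388.54
Buyer's account: destination terminal 408.83 + duty 8420.48 + delivery 453.64 = 9282.95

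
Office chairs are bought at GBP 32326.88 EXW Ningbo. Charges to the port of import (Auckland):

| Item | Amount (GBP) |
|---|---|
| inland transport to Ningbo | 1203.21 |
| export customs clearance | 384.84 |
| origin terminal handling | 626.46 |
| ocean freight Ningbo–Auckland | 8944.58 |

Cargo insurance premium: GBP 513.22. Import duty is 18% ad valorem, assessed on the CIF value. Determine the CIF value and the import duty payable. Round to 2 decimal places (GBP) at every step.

CIF = EXW price + pre-shipment costs + freight + insurance
CIF = 32326.88 + 1203.21 + 384.84 + 626.46 + 8944.58 + 513.22 = 43999.19
Import duty = 43999.19 × 18% = 7919.85

CIF value: GBP 43999.19; import duty: GBP 7919.85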